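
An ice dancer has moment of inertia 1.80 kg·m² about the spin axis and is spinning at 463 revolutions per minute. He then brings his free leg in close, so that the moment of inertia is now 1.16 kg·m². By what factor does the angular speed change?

ω₂/ω₁ ≈ 1.55

No external torque acts about the spin axis, so angular momentum is conserved.
ω₂/ω₁ = I₁/I₂ = 1.800 / 1.160 = 1.552.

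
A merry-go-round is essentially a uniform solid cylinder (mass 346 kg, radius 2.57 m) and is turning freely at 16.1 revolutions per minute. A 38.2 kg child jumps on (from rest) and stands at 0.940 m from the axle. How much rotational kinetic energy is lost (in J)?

energy lost ≈ 46.6 J

The added mass arrives with no angular momentum about the axle, and any external torque about the axle is negligible, so the system's angular momentum is conserved.
I_p = ½(346)(2.57)² = 1143 kg·m².
Added inertia Σmr² = (38.2)(0.940)² = 33.75 kg·m²; I_f = 1143 + 33.75 = 1176 kg·m².
ω_f = I_p ω_i / I_f = (1143)(16.1) / 1176 = 15.64 rpm.
KE_i = ½(1143)(1.686 rad/s)² = 1624 J; KE_f = ½(1176)(1.638)² = 1577 J.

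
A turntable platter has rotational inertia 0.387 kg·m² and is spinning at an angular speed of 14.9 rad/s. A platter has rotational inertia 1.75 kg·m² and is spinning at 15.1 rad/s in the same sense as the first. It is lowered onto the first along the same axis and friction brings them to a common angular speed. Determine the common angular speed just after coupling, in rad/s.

|ω_f| ≈ 15.1 rad/s

No external torque acts about the common axis, so total angular momentum is conserved.
Taking A's sense as positive: L = (0.3870)(14.9) + (1.750)(15.1) = 32.19 kg·m²·rad/s.
Combined I = 0.3870 + 1.750 = 2.137 kg·m².
ω_f = L / I = 32.19 / 2.137 = 15.06 rad/s.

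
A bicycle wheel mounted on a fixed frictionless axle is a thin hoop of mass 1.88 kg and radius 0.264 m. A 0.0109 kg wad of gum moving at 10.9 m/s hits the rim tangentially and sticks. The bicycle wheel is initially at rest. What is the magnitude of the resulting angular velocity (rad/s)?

The axle reaction passes through the axle and exerts no torque about it; angular momentum about the axle is conserved through the impact.
I_p = (1.88)(0.264)² = 0.1310 kg·m². Taking the sense of the wad of gum's angular momentum as positive, L_{wad} = m v R = (0.0109)(10.9)(0.264) = 0.03137 kg·m²/s.
L_i = 0 + 0.03137 = 0.03137 kg·m²/s.
After sticking, I_f = I_p + m R² = 0.1310 + (0.0109)(0.264)² = 0.1318 kg·m².
ω_f = L_i / I_f = 0.03137 / 0.1318 = 0.2380 rad/s.

|ω_f| ≈ 0.238 rad/s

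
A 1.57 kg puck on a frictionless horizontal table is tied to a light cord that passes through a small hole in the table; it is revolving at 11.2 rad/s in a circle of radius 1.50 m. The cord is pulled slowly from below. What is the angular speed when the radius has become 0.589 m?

The constraining force is radial, so m r² ω about the center is conserved.
ω₂ = ω₁ (r₁/r₂)² = (11.2)(1.50/0.589)² = 72.64 rad/s.

ω₂ ≈ 72.6 rad/s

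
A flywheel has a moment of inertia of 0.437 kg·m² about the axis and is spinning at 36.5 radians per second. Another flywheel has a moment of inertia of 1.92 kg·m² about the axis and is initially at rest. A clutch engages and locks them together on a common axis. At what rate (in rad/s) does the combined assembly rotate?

|ω_f| ≈ 6.77 rad/s

The coupling torques are internal; angular momentum about the shared axis is conserved.
Taking A's sense as positive: L = (0.4370)(36.5) = 15.95 kg·m²·rad/s.
Combined I = 0.4370 + 1.920 = 2.357 kg·m².
ω_f = L / I = 15.95 / 2.357 = 6.767 rad/s.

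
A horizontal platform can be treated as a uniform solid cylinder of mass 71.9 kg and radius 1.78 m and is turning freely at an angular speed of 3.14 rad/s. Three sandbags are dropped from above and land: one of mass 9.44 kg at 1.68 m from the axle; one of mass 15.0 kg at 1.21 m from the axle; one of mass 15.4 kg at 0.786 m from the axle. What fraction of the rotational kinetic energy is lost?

fraction ≈ 0.338

The added mass arrives with no angular momentum about the axle, and any external torque about the axle is negligible, so the system's angular momentum is conserved.
I_p = ½(71.9)(1.78)² = 113.9 kg·m².
Added inertia Σmr² = (9.44)(1.68)² + (15.0)(1.21)² + (15.4)(0.786)² = 58.12 kg·m²; I_f = 113.9 + 58.12 = 172.0 kg·m².
ω_f = I_p ω_i / I_f = (113.9)(3.14) / 172.0 = 2.079 rad/s.
KE_i = ½(113.9)(3.140 rad/s)² = 561.5 J; KE_f = ½(172.0)(2.079)² = 371.8 J.
Fraction lost = 0.3379.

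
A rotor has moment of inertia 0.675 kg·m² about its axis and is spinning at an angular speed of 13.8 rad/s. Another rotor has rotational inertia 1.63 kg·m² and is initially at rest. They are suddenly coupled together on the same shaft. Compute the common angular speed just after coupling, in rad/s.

|ω_f| ≈ 4.04 rad/s

No external torque acts about the common axis, so total angular momentum is conserved.
Taking A's sense as positive: L = (0.6750)(13.8) = 9.315 kg·m²·rad/s.
Combined I = 0.6750 + 1.630 = 2.305 kg·m².
ω_f = L / I = 9.315 / 2.305 = 4.041 rad/s.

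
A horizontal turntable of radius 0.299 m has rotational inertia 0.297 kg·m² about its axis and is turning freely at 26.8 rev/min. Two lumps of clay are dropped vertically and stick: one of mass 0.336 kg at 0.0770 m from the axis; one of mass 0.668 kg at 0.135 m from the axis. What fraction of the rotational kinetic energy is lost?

fraction ≈ 0.0455

No external torque acts about the axis; L_before = L_after.
Added inertia Σmr² = (0.336)(0.0770)² + (0.668)(0.135)² = 0.01417 kg·m²; I_f = 0.2970 + 0.01417 = 0.3112 kg·m².
ω_f = I_p ω_i / I_f = (0.2970)(26.8) / 0.3112 = 25.58 rpm.
KE_i = ½(0.2970)(2.806 rad/s)² = 1.170 J; KE_f = ½(0.3112)(2.679)² = 1.116 J.
Fraction lost = 0.04553.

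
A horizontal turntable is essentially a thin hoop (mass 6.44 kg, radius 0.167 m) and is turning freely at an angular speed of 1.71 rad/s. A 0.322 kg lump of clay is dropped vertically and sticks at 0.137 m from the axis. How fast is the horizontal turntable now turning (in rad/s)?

No external torque acts about the axis; L_before = L_after.
I_p = (6.44)(0.167)² = 0.1796 kg·m².
Added inertia Σmr² = (0.322)(0.137)² = 0.006044 kg·m²; I_f = 0.1796 + 0.006044 = 0.1856 kg·m².
ω_f = I_p ω_i / I_f = (0.1796)(1.71) / 0.1856 = 1.654 rad/s.

ω_f ≈ 1.65 rad/s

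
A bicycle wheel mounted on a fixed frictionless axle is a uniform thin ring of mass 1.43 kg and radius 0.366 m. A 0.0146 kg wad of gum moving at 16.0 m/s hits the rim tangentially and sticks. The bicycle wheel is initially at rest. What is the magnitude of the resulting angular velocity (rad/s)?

|ω_f| ≈ 0.442 rad/s

About the axle the impulsive forces during the collision are internal, so angular momentum about that axis is conserved.
I_p = (1.43)(0.366)² = 0.1916 kg·m². Taking the sense of the wad of gum's angular momentum as positive, L_{wad} = m v R = (0.0146)(16.0)(0.366) = 0.08550 kg·m²/s.
L_i = 0 + 0.08550 = 0.08550 kg·m²/s.
After sticking, I_f = I_p + m R² = 0.1916 + (0.0146)(0.366)² = 0.1935 kg·m².
ω_f = L_i / I_f = 0.08550 / 0.1935 = 0.4418 rad/s.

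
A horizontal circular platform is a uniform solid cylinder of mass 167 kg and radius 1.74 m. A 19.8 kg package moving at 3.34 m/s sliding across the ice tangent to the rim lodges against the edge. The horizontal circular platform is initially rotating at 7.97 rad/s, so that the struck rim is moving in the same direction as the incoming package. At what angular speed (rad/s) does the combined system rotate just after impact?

About the central axle the impulsive forces during the collision are internal, so angular momentum about that axis is conserved.
I_p = ½(167)(1.74)² = 252.8 kg·m². Taking the sense of the package's angular momentum as positive, L_{package} = m v R = (19.8)(3.34)(1.74) = 115.1 kg·m²/s.
L_i = +I_p ω_p + m v R = +(252.8)(7.97) + 115.1 = 2130 kg·m²/s.
After sticking, I_f = I_p + m R² = 252.8 + (19.8)(1.74)² = 312.8 kg·m².
ω_f = L_i / I_f = 2130 / 312.8 = 6.810 rad/s.

|ω_f| ≈ 6.81 rad/s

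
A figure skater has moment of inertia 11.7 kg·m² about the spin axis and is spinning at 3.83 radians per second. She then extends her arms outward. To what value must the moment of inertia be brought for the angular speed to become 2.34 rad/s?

With no external torque about the axis, L is conserved: I₁ω₁ = I₂ω₂.
I₂ = I₁ω₁ / ω₂ = (11.7)(3.83) / (2.34) = 19.15 kg·m².

I₂ ≈ 19.2 kg·m²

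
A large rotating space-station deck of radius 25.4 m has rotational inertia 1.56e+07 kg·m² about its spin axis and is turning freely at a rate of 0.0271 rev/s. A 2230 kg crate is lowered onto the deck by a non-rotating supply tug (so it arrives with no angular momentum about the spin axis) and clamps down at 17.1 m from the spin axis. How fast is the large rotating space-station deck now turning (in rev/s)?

ω_f ≈ 0.0260 rev/s

No external torque acts about the spin axis; L_before = L_after.
Added inertia Σmr² = (2230)(17.1)² = 6.521e+05 kg·m²; I_f = 1.560e+07 + 6.521e+05 = 1.625e+07 kg·m².
ω_f = I_p ω_i / I_f = (1.560e+07)(0.0271) / 1.625e+07 = 0.02601 rev/s.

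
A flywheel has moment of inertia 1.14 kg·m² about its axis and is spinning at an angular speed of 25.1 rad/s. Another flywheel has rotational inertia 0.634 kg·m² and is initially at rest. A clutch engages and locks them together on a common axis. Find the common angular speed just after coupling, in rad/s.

|ω_f| ≈ 16.1 rad/s

The coupling torques are internal; angular momentum about the shared axis is conserved.
Taking A's sense as positive: L = (1.140)(25.1) = 28.61 kg·m²·rad/s.
Combined I = 1.140 + 0.6340 = 1.774 kg·m².
ω_f = L / I = 28.61 / 1.774 = 16.13 rad/s.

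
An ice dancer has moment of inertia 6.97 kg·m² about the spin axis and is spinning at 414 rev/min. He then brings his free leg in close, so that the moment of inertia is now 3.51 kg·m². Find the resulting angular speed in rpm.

ω₂ ≈ 822 rpm

No external torque acts about the spin axis, so angular momentum is conserved.
ω₂ = I₁ω₁ / I₂ = (6.970)(414 rpm) / (3.510) = 822.1 rpm.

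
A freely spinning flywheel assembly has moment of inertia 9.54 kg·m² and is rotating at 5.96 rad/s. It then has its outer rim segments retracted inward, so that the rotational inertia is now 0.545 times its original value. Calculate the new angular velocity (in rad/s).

ω₂ ≈ 10.9 rad/s

With no external torque about the axis, L is conserved: I₁ω₁ = I₂ω₂.
I₂ = 0.545 × 9.54 = 5.199 kg·m².
ω₂ = I₁ω₁ / I₂ = (9.540)(5.96 rad/s) / (5.199) = 10.94 rad/s.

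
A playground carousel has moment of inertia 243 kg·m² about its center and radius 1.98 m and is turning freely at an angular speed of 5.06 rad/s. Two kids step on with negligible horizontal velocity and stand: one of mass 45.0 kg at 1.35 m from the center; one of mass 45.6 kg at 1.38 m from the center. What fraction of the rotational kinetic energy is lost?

No external torque acts about the center; L_before = L_after.
Added inertia Σmr² = (45.0)(1.35)² + (45.6)(1.38)² = 168.9 kg·m²; I_f = 243.0 + 168.9 = 411.9 kg·m².
ω_f = I_p ω_i / I_f = (243.0)(5.06) / 411.9 = 2.985 rad/s.
KE_i = ½(243.0)(5.060 rad/s)² = 3111 J; KE_f = ½(411.9)(2.985)² = 1835 J.
Fraction lost = 0.4100.

fraction ≈ 0.410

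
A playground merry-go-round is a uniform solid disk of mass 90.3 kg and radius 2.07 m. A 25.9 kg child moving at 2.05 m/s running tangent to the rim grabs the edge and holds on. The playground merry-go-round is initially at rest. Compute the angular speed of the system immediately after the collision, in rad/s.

About the axle the impulsive forces during the collision are internal, so angular momentum about that axis is conserved.
I_p = ½(90.3)(2.07)² = 193.5 kg·m². Taking the sense of the child's angular momentum as positive, L_{child} = m v R = (25.9)(2.05)(2.07) = 109.9 kg·m²/s.
L_i = 0 + 109.9 = 109.9 kg·m²/s.
After sticking, I_f = I_p + m R² = 193.5 + (25.9)(2.07)² = 304.4 kg·m².
ω_f = L_i / I_f = 109.9 / 304.4 = 0.3610 rad/s.

|ω_f| ≈ 0.361 rad/s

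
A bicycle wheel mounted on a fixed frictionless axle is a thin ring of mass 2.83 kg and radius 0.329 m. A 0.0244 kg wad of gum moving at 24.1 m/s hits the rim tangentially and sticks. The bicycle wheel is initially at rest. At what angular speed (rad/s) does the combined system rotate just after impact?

|ω_f| ≈ 0.626 rad/s

About the axle the impulsive forces during the collision are internal, so angular momentum about that axis is conserved.
I_p = (2.83)(0.329)² = 0.3063 kg·m². Taking the sense of the wad of gum's angular momentum as positive, L_{wad} = m v R = (0.0244)(24.1)(0.329) = 0.1935 kg·m²/s.
L_i = 0 + 0.1935 = 0.1935 kg·m²/s.
After sticking, I_f = I_p + m R² = 0.3063 + (0.0244)(0.329)² = 0.3090 kg·m².
ω_f = L_i / I_f = 0.1935 / 0.3090 = 0.6262 rad/s.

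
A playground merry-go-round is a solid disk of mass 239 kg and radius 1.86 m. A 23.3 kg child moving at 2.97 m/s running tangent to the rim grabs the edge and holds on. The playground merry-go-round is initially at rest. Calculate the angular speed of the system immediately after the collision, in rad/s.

|ω_f| ≈ 0.261 rad/s

The axle reaction passes through the axle and exerts no torque about it; angular momentum about the axle is conserved through the impact.
I_p = ½(239)(1.86)² = 413.4 kg·m². Taking the sense of the child's angular momentum as positive, L_{child} = m v R = (23.3)(2.97)(1.86) = 128.7 kg·m²/s.
L_i = 0 + 128.7 = 128.7 kg·m²/s.
After sticking, I_f = I_p + m R² = 413.4 + (23.3)(1.86)² = 494.0 kg·m².
ω_f = L_i / I_f = 128.7 / 494.0 = 0.2605 rad/s.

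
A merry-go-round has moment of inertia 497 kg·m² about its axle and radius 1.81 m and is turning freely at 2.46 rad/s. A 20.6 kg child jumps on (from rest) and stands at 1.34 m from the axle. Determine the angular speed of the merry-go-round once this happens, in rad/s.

No external torque acts about the axle; L_before = L_after.
Added inertia Σmr² = (20.6)(1.34)² = 36.99 kg·m²; I_f = 497.0 + 36.99 = 534.0 kg·m².
ω_f = I_p ω_i / I_f = (497.0)(2.46) / 534.0 = 2.290 rad/s.

ω_f ≈ 2.29 rad/s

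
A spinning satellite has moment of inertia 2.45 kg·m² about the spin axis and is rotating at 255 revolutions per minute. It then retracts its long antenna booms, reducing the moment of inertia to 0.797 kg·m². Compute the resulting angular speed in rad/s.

No external torque acts about the spin axis, so angular momentum is conserved.
ω₂ = I₁ω₁ / I₂ = (2.450)(255 rpm) / (0.7970) = 783.9 rpm = 82.09 rad/s.

ω₂ ≈ 82.1 rad/s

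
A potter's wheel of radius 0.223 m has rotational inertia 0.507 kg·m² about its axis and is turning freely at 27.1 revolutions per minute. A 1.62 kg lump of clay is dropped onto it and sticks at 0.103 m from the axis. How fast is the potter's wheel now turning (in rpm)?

ω_f ≈ 26.2 rpm

No external torque acts about the axis; L_before = L_after.
Added inertia Σmr² = (1.62)(0.103)² = 0.01719 kg·m²; I_f = 0.5070 + 0.01719 = 0.5242 kg·m².
ω_f = I_p ω_i / I_f = (0.5070)(27.1) / 0.5242 = 26.21 rpm.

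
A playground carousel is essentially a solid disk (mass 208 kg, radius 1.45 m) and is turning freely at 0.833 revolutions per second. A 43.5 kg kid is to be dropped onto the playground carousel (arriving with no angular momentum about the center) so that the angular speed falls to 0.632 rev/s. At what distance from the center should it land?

r ≈ 1.26 m

No external torque acts about the center; L_before = L_after.
I_p = ½(208)(1.45)² = 218.7 kg·m².
I_p ω_i = (I_p + m r²) ω_f ⇒ m r² = I_p(ω_i/ω_f − 1) = 218.7(0.833/0.632 − 1) = 69.54 kg·m².
r = √(69.54/43.5) = 1.264 m.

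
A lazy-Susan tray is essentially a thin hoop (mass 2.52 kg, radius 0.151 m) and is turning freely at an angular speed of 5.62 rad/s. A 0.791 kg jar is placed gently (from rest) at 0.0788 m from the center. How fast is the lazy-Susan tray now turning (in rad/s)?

ω_f ≈ 5.18 rad/s

The added mass arrives with no angular momentum about the center, and any external torque about the center is negligible, so the system's angular momentum is conserved.
I_p = (2.52)(0.151)² = 0.05746 kg·m².
Added inertia Σmr² = (0.791)(0.0788)² = 0.004912 kg·m²; I_f = 0.05746 + 0.004912 = 0.06237 kg·m².
ω_f = I_p ω_i / I_f = (0.05746)(5.62) / 0.06237 = 5.177 rad/s.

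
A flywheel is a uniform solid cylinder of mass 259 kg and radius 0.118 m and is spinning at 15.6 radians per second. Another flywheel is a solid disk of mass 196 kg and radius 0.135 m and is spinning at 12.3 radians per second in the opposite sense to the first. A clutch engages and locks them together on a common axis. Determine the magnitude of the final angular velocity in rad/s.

|ω_f| ≈ 1.72 rad/s

The coupling torques are internal; angular momentum about the shared axis is conserved.
Moments of inertia: I_A = ½(259)(0.118)² = 1.803 kg·m²; I_B = ½(196)(0.135)² = 1.786 kg·m².
Taking A's sense as positive: L = (1.803)(15.6) − (1.786)(12.3) = 6.161 kg·m²·rad/s.
Combined I = 1.803 + 1.786 = 3.589 kg·m².
ω_f = L / I = 6.161 / 3.589 = 1.716 rad/s.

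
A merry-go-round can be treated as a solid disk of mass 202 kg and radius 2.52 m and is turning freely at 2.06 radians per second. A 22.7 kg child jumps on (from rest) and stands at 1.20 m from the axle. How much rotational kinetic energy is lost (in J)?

energy lost ≈ 66.0 J

No external torque acts about the axle; L_before = L_after.
I_p = ½(202)(2.52)² = 641.4 kg·m².
Added inertia Σmr² = (22.7)(1.20)² = 32.69 kg·m²; I_f = 641.4 + 32.69 = 674.1 kg·m².
ω_f = I_p ω_i / I_f = (641.4)(2.06) / 674.1 = 1.960 rad/s.
KE_i = ½(641.4)(2.060 rad/s)² = 1361 J; KE_f = ½(674.1)(1.960)² = 1295 J.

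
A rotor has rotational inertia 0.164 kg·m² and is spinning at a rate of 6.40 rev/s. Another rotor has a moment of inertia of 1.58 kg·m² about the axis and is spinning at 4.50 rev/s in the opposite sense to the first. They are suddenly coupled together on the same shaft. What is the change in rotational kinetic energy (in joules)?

ΔKE ≈ -348 J

No external torque acts about the common axis, so total angular momentum is conserved.
Taking A's sense as positive: L = (0.1640)(6.40) − (1.580)(4.50) = -6.060 kg·m²·rev/s.
Combined I = 0.1640 + 1.580 = 1.744 kg·m².
ω_f = L / I = -6.060 / 1.744 = -3.475 rev/s.
KE_i = ½ΣIω² = 764.2 J; KE_f = ½(1.744)(21.83)² = 415.7 J.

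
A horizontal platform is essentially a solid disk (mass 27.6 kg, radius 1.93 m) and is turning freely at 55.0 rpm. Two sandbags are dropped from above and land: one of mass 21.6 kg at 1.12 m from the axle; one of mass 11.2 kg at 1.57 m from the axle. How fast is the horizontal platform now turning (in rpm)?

No external torque acts about the axle; L_before = L_after.
I_p = ½(27.6)(1.93)² = 51.40 kg·m².
Added inertia Σmr² = (21.6)(1.12)² + (11.2)(1.57)² = 54.70 kg·m²; I_f = 51.40 + 54.70 = 106.1 kg·m².
ω_f = I_p ω_i / I_f = (51.40)(55.0) / 106.1 = 26.65 rpm.

ω_f ≈ 26.6 rpm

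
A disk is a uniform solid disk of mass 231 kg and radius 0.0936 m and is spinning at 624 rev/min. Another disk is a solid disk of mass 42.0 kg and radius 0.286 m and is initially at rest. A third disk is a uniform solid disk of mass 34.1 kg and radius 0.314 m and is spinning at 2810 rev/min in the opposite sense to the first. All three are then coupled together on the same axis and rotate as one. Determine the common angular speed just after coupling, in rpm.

The coupling torques are internal; angular momentum about the shared axis is conserved.
Moments of inertia: I_A = ½(231)(0.0936)² = 1.012 kg·m²; I_B = ½(42.0)(0.286)² = 1.718 kg·m²; I_C = ½(34.1)(0.314)² = 1.681 kg·m².
Taking A's sense as positive: L = (1.012)(624) − (1.681)(2810) = -4092 kg·m²·rpm.
Combined I = 1.012 + 1.718 + 1.681 = 4.411 kg·m².
ω_f = L / I = -4092 / 4.411 = -927.8 rpm.

|ω_f| ≈ 928 rpm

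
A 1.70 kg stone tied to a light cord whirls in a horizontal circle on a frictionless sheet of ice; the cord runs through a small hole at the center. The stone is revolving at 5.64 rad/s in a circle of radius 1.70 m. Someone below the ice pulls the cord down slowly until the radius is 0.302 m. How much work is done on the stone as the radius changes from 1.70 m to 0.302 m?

W ≈ 2400 J

No torque about the axis ⇒ m r₁² ω₁ = m r₂² ω₂.
ω₂ = ω₁ (r₁/r₂)² = (5.64)(1.70/0.302)² = 178.7 rad/s.
W = ΔKE = ½m(v₂² − v₁²) = 2398 J.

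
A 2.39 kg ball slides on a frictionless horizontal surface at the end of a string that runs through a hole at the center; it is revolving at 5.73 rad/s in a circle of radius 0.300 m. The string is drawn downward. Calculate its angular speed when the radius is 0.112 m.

ω₂ ≈ 41.1 rad/s

The constraining force is radial, so m r² ω about the center is conserved.
ω₂ = ω₁ (r₁/r₂)² = (5.73)(0.300/0.112)² = 41.11 rad/s.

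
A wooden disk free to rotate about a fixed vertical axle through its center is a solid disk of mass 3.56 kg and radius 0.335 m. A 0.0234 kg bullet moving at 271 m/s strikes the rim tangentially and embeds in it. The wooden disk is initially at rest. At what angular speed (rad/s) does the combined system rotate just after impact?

|ω_f| ≈ 10.5 rad/s

The axle reaction passes through the axle and exerts no torque about it; angular momentum about the axle is conserved through the impact.
I_p = ½(3.56)(0.335)² = 0.1998 kg·m². Taking the sense of the bullet's angular momentum as positive, L_{bullet} = m v R = (0.0234)(271)(0.335) = 2.124 kg·m²/s.
L_i = 0 + 2.124 = 2.124 kg·m²/s.
After sticking, I_f = I_p + m R² = 0.1998 + (0.0234)(0.335)² = 0.2024 kg·m².
ω_f = L_i / I_f = 2.124 / 0.2024 = 10.50 rad/s.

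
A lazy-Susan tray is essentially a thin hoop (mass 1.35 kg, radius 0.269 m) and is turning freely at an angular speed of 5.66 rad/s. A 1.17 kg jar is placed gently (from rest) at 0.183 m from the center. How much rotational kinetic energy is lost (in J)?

No external torque acts about the center; L_before = L_after.
I_p = (1.35)(0.269)² = 0.09769 kg·m².
Added inertia Σmr² = (1.17)(0.183)² = 0.03918 kg·m²; I_f = 0.09769 + 0.03918 = 0.1369 kg·m².
ω_f = I_p ω_i / I_f = (0.09769)(5.66) / 0.1369 = 4.040 rad/s.
KE_i = ½(0.09769)(5.660 rad/s)² = 1.565 J; KE_f = ½(0.1369)(4.040)² = 1.117 J.

energy lost ≈ 0.448 J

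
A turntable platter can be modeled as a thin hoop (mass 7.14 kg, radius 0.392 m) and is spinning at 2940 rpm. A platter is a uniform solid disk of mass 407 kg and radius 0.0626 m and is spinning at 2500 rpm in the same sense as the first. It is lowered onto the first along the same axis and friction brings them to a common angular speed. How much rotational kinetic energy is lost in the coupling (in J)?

No external torque acts about the common axis, so total angular momentum is conserved.
Moments of inertia: I_A = (7.14)(0.392)² = 1.097 kg·m²; I_B = ½(407)(0.0626)² = 0.7975 kg·m².
Taking A's sense as positive: L = (1.097)(2940) + (0.7975)(2500) = 5219 kg·m²·rpm.
Combined I = 1.097 + 0.7975 = 1.895 kg·m².
ω_f = L / I = 5219 / 1.895 = 2755 rpm.
KE_i = ½ΣIω² = 79330 J; KE_f = ½(1.895)(288.5)² = 78840 J.

ΔKE lost ≈ 490 J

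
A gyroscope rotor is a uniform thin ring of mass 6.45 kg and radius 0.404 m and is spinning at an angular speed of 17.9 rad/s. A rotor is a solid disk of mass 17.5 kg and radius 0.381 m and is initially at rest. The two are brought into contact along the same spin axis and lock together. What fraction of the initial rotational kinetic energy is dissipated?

The coupling torques are internal; angular momentum about the shared axis is conserved.
Moments of inertia: I_A = (6.45)(0.404)² = 1.053 kg·m²; I_B = ½(17.5)(0.381)² = 1.270 kg·m².
Taking A's sense as positive: L = (1.053)(17.9) = 18.84 kg·m²·rad/s.
Combined I = 1.053 + 1.270 = 2.323 kg·m².
ω_f = L / I = 18.84 / 2.323 = 8.112 rad/s.
KE_i = ½ΣIω² = 168.7 J; KE_f = ½(2.323)(8.112)² = 76.43 J.
Fraction dissipated = (KE_i − KE_f)/KE_i = 0.5468.

fraction ≈ 0.547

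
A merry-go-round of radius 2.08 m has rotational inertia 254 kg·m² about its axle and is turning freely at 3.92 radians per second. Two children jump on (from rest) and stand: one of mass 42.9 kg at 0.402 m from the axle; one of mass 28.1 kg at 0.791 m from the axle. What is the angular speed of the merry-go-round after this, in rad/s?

ω_f ≈ 3.57 rad/s

No external torque acts about the axle; L_before = L_after.
Added inertia Σmr² = (42.9)(0.402)² + (28.1)(0.791)² = 24.51 kg·m²; I_f = 254.0 + 24.51 = 278.5 kg·m².
ω_f = I_p ω_i / I_f = (254.0)(3.92) / 278.5 = 3.575 rad/s.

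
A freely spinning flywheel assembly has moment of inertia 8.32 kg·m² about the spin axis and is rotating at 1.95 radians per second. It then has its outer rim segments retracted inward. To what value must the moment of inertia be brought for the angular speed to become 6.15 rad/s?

Angular momentum about the spin axis is conserved since the torque about it is zero.
I₂ = I₁ω₁ / ω₂ = (8.32)(1.95) / (6.15) = 2.638 kg·m².

I₂ ≈ 2.64 kg·m²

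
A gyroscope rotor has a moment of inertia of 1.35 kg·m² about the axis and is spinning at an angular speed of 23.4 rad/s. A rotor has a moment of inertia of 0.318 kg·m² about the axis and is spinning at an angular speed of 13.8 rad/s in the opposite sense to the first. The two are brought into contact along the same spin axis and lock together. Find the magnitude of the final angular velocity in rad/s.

|ω_f| ≈ 16.3 rad/s

No external torque acts about the common axis, so total angular momentum is conserved.
Taking A's sense as positive: L = (1.350)(23.4) − (0.3180)(13.8) = 27.20 kg·m²·rad/s.
Combined I = 1.350 + 0.3180 = 1.668 kg·m².
ω_f = L / I = 27.20 / 1.668 = 16.31 rad/s.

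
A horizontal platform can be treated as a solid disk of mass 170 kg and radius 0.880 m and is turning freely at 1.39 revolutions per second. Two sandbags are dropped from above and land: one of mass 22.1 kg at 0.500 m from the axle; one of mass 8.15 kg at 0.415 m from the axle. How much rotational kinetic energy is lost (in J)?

energy lost ≈ 239 J

No external torque acts about the axle; L_before = L_after.
I_p = ½(170)(0.880)² = 65.82 kg·m².
Added inertia Σmr² = (22.1)(0.500)² + (8.15)(0.415)² = 6.929 kg·m²; I_f = 65.82 + 6.929 = 72.75 kg·m².
ω_f = I_p ω_i / I_f = (65.82)(1.39) / 72.75 = 1.258 rev/s.
KE_i = ½(65.82)(8.734 rad/s)² = 2510 J; KE_f = ½(72.75)(7.902)² = 2271 J.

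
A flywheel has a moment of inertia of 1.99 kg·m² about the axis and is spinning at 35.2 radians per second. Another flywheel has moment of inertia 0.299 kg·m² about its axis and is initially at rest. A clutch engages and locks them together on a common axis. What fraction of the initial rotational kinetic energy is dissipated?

The coupling torques are internal; angular momentum about the shared axis is conserved.
Taking A's sense as positive: L = (1.990)(35.2) = 70.05 kg·m²·rad/s.
Combined I = 1.990 + 0.2990 = 2.289 kg·m².
ω_f = L / I = 70.05 / 2.289 = 30.60 rad/s.
KE_i = ½ΣIω² = 1233 J; KE_f = ½(2.289)(30.60)² = 1072 J.
Fraction dissipated = (KE_i − KE_f)/KE_i = 0.1306.

fraction ≈ 0.131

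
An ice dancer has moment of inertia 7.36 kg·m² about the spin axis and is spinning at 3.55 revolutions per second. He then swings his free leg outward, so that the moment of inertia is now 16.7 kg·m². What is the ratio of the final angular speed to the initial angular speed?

ω₂/ω₁ ≈ 0.441

Angular momentum about the spin axis is conserved since the torque about it is zero.
ω₂/ω₁ = I₁/I₂ = 7.360 / 16.70 = 0.4407.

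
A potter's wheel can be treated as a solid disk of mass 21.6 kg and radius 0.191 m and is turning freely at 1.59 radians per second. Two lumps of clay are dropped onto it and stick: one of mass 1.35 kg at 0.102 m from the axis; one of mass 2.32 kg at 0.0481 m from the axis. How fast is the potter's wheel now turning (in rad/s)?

No external torque acts about the axis; L_before = L_after.
I_p = ½(21.6)(0.191)² = 0.3940 kg·m².
Added inertia Σmr² = (1.35)(0.102)² + (2.32)(0.0481)² = 0.01941 kg·m²; I_f = 0.3940 + 0.01941 = 0.4134 kg·m².
ω_f = I_p ω_i / I_f = (0.3940)(1.59) / 0.4134 = 1.515 rad/s.

ω_f ≈ 1.52 rad/s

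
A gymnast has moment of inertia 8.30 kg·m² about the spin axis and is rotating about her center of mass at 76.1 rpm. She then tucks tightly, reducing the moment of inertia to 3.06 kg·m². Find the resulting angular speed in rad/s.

ω₂ ≈ 21.6 rad/s

No external torque acts about the spin axis, so angular momentum is conserved.
ω₂ = I₁ω₁ / I₂ = (8.300)(76.1 rpm) / (3.060) = 206.4 rpm = 21.62 rad/s.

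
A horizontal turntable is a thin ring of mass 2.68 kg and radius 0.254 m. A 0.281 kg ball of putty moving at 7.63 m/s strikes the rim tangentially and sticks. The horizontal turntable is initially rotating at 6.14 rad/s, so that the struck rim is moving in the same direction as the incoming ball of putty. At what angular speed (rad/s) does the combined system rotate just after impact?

|ω_f| ≈ 8.41 rad/s

The axle reaction passes through the axle and exerts no torque about it; angular momentum about the axle is conserved through the impact.
I_p = (2.68)(0.254)² = 0.1729 kg·m². Taking the sense of the ball of putty's angular momentum as positive, L_{ball} = m v R = (0.281)(7.63)(0.254) = 0.5446 kg·m²/s.
L_i = +I_p ω_p + m v R = +(0.1729)(6.14) + 0.5446 = 1.606 kg·m²/s.
After sticking, I_f = I_p + m R² = 0.1729 + (0.281)(0.254)² = 0.1910 kg·m².
ω_f = L_i / I_f = 1.606 / 0.1910 = 8.408 rad/s.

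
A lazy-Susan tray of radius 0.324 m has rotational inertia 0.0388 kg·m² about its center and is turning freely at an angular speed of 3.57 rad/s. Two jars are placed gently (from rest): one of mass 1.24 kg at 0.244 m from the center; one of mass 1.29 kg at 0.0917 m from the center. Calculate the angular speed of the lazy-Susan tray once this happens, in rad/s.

The added mass arrives with no angular momentum about the center, and any external torque about the center is negligible, so the system's angular momentum is conserved.
Added inertia Σmr² = (1.24)(0.244)² + (1.29)(0.0917)² = 0.08467 kg·m²; I_f = 0.03880 + 0.08467 = 0.1235 kg·m².
ω_f = I_p ω_i / I_f = (0.03880)(3.57) / 0.1235 = 1.122 rad/s.

ω_f ≈ 1.12 rad/s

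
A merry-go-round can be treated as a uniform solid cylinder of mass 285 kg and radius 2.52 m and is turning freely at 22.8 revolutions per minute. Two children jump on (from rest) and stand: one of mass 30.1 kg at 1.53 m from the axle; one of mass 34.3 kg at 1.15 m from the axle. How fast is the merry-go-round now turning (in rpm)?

No external torque acts about the axle; L_before = L_after.
I_p = ½(285)(2.52)² = 904.9 kg·m².
Added inertia Σmr² = (30.1)(1.53)² + (34.3)(1.15)² = 115.8 kg·m²; I_f = 904.9 + 115.8 = 1021 kg·m².
ω_f = I_p ω_i / I_f = (904.9)(22.8) / 1021 = 20.21 rpm.

ω_f ≈ 20.2 rpm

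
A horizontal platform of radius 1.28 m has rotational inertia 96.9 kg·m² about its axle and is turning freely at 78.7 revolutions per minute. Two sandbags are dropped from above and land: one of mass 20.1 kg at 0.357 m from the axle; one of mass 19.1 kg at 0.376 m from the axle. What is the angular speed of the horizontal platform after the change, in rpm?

No external torque acts about the axle; L_before = L_after.
Added inertia Σmr² = (20.1)(0.357)² + (19.1)(0.376)² = 5.262 kg·m²; I_f = 96.90 + 5.262 = 102.2 kg·m².
ω_f = I_p ω_i / I_f = (96.90)(78.7) / 102.2 = 74.65 rpm.

ω_f ≈ 74.6 rpm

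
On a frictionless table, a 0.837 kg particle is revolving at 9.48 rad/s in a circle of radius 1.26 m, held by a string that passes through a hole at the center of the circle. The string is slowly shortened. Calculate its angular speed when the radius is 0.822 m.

ω₂ ≈ 22.3 rad/s

The constraining force is radial, so m r² ω about the center is conserved.
ω₂ = ω₁ (r₁/r₂)² = (9.48)(1.26/0.822)² = 22.27 rad/s.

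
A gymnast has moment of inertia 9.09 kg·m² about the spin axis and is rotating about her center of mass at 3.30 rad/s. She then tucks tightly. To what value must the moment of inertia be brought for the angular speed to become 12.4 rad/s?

With no external torque about the axis, L is conserved: I₁ω₁ = I₂ω₂.
I₂ = I₁ω₁ / ω₂ = (9.09)(3.30) / (12.4) = 2.419 kg·m².

I₂ ≈ 2.42 kg·m²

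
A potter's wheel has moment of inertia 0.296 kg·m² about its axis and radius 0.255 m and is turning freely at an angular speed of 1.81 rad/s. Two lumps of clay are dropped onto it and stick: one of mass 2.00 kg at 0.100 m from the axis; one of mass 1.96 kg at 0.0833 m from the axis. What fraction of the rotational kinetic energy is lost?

No external torque acts about the axis; L_before = L_after.
Added inertia Σmr² = (2.00)(0.100)² + (1.96)(0.0833)² = 0.03360 kg·m²; I_f = 0.2960 + 0.03360 = 0.3296 kg·m².
ω_f = I_p ω_i / I_f = (0.2960)(1.81) / 0.3296 = 1.625 rad/s.
KE_i = ½(0.2960)(1.810 rad/s)² = 0.4849 J; KE_f = ½(0.3296)(1.625)² = 0.4354 J.
Fraction lost = 0.1019.

fraction ≈ 0.102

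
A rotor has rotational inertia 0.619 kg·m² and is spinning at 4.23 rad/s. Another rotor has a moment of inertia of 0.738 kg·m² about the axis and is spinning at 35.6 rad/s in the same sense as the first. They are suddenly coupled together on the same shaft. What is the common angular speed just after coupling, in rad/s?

|ω_f| ≈ 21.3 rad/s

No external torque acts about the common axis, so total angular momentum is conserved.
Taking A's sense as positive: L = (0.6190)(4.23) + (0.7380)(35.6) = 28.89 kg·m²·rad/s.
Combined I = 0.6190 + 0.7380 = 1.357 kg·m².
ω_f = L / I = 28.89 / 1.357 = 21.29 rad/s.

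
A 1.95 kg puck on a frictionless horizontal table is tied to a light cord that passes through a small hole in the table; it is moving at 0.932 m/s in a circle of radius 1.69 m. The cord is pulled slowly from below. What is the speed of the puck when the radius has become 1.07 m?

v₂ ≈ 1.47 m/s

Central (radial) force ⇒ zero torque about the center ⇒ m v r is constant.
v₂ = v₁ r₁ / r₂ = (0.932)(1.69) / (1.07) = 1.472 m/s.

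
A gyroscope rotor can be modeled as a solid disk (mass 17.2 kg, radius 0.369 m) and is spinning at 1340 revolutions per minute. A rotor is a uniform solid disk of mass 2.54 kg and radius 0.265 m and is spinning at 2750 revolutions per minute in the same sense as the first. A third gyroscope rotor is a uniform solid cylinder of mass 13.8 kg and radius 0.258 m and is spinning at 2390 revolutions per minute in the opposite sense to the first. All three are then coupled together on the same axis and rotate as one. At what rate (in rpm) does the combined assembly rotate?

|ω_f| ≈ 417 rpm

The coupling torques are internal; angular momentum about the shared axis is conserved.
Moments of inertia: I_A = ½(17.2)(0.369)² = 1.171 kg·m²; I_B = ½(2.54)(0.265)² = 0.08919 kg·m²; I_C = ½(13.8)(0.258)² = 0.4593 kg·m².
Taking A's sense as positive: L = (1.171)(1340) + (0.08919)(2750) − (0.4593)(2390) = 716.7 kg·m²·rpm.
Combined I = 1.171 + 0.08919 + 0.4593 = 1.719 kg·m².
ω_f = L / I = 716.7 / 1.719 = 416.8 rpm.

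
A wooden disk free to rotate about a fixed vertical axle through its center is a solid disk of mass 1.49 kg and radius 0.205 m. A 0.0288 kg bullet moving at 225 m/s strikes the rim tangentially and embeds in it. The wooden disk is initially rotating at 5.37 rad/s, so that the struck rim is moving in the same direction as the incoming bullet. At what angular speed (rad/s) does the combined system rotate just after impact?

About the axle the impulsive forces during the collision are internal, so angular momentum about that axis is conserved.
I_p = ½(1.49)(0.205)² = 0.03131 kg·m². Taking the sense of the bullet's angular momentum as positive, L_{bullet} = m v R = (0.0288)(225)(0.205) = 1.328 kg·m²/s.
L_i = +I_p ω_p + m v R = +(0.03131)(5.37) + 1.328 = 1.497 kg·m²/s.
After sticking, I_f = I_p + m R² = 0.03131 + (0.0288)(0.205)² = 0.03252 kg·m².
ω_f = L_i / I_f = 1.497 / 0.03252 = 46.02 rad/s.

|ω_f| ≈ 46.0 rad/s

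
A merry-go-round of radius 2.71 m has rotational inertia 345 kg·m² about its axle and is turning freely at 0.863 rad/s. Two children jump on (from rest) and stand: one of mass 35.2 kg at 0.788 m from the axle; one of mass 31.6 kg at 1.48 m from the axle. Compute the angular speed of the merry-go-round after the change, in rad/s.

The added mass arrives with no angular momentum about the axle, and any external torque about the axle is negligible, so the system's angular momentum is conserved.
Added inertia Σmr² = (35.2)(0.788)² + (31.6)(1.48)² = 91.07 kg·m²; I_f = 345.0 + 91.07 = 436.1 kg·m².
ω_f = I_p ω_i / I_f = (345.0)(0.863) / 436.1 = 0.6828 rad/s.

ω_f ≈ 0.683 rad/s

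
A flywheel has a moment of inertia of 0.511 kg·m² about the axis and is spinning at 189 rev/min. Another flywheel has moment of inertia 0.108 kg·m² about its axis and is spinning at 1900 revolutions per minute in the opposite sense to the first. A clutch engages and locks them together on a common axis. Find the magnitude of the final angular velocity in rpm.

No external torque acts about the common axis, so total angular momentum is conserved.
Taking A's sense as positive: L = (0.5110)(189) − (0.1080)(1900) = -108.6 kg·m²·rpm.
Combined I = 0.5110 + 0.1080 = 0.6190 kg·m².
ω_f = L / I = -108.6 / 0.6190 = -175.5 rpm.

|ω_f| ≈ 175 rpm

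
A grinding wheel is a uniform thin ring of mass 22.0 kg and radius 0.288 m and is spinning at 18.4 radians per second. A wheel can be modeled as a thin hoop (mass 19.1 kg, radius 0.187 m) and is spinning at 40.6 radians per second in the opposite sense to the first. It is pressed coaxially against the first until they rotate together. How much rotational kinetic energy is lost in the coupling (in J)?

ΔKE lost ≈ 851 J

No external torque acts about the common axis, so total angular momentum is conserved.
Moments of inertia: I_A = (22.0)(0.288)² = 1.825 kg·m²; I_B = (19.1)(0.187)² = 0.6679 kg·m².
Taking A's sense as positive: L = (1.825)(18.4) − (0.6679)(40.6) = 6.459 kg·m²·rad/s.
Combined I = 1.825 + 0.6679 = 2.493 kg·m².
ω_f = L / I = 6.459 / 2.493 = 2.591 rad/s.
KE_i = ½ΣIω² = 859.4 J; KE_f = ½(2.493)(2.591)² = 8.367 J.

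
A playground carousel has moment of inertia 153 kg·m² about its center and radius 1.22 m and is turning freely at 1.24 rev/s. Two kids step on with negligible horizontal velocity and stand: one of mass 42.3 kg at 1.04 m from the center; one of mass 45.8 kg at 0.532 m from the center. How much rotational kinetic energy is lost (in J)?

The added mass arrives with no angular momentum about the center, and any external torque about the center is negligible, so the system's angular momentum is conserved.
Added inertia Σmr² = (42.3)(1.04)² + (45.8)(0.532)² = 58.71 kg·m²; I_f = 153.0 + 58.71 = 211.7 kg·m².
ω_f = I_p ω_i / I_f = (153.0)(1.24) / 211.7 = 0.8961 rev/s.
KE_i = ½(153.0)(7.791 rad/s)² = 4644 J; KE_f = ½(211.7)(5.630)² = 3356 J.

energy lost ≈ 1290 J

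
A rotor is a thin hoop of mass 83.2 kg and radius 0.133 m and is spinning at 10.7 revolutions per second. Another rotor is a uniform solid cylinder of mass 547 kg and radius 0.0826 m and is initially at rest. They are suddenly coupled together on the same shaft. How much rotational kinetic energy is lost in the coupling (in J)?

ΔKE lost ≈ 1860 J

The coupling torques are internal; angular momentum about the shared axis is conserved.
Moments of inertia: I_A = (83.2)(0.133)² = 1.472 kg·m²; I_B = ½(547)(0.0826)² = 1.866 kg·m².
Taking A's sense as positive: L = (1.472)(10.7) = 15.75 kg·m²·rev/s.
Combined I = 1.472 + 1.866 = 3.338 kg·m².
ω_f = L / I = 15.75 / 3.338 = 4.718 rev/s.
KE_i = ½ΣIω² = 3326 J; KE_f = ½(3.338)(29.64)² = 1467 J.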